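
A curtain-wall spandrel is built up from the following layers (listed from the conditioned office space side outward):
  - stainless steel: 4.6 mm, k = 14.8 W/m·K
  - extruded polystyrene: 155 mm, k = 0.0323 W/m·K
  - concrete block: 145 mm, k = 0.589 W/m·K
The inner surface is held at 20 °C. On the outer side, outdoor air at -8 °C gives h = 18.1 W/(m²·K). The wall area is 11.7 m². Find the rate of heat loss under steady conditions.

Q ≈ 64.2 W

Using the resistance-network approach (series):
R_stainless steel = L/(kA) = 0.0046/(14.8×11.7) = 2.657×10^-5 K/W
R_extruded polystyrene = L/(kA) = 0.155/(0.0323×11.7) = 0.4102 K/W
R_concrete block = L/(kA) = 0.145/(0.589×11.7) = 0.02104 K/W
R_outer film = 1/(h_o·A) = 1/(18.1×11.7) = 0.004722 K/W
R_total = 0.4359 K/W
Q = ΔT / R_total = 28 / 0.4359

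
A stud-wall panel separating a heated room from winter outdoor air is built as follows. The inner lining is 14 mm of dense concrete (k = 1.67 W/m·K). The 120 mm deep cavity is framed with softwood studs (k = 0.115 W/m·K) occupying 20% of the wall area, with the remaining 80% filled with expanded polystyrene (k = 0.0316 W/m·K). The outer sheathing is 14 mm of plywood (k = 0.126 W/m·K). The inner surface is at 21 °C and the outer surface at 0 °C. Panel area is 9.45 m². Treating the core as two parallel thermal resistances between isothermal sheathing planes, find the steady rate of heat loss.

Q ≈ 76.2 W

Sheathing layers in series; stud and cavity paths in parallel between them.
R_inner = 0.014/(1.67×9.45) = 8.871×10^-4 K/W
R_stud  = 0.12/(0.115×0.2×9.45) = 0.5521 K/W
R_cav   = 0.12/(0.0316×0.8×9.45) = 0.5023 K/W
1/R_core = 1/R_stud + 1/R_cav → R_core = 0.263 K/W
R_outer = 0.014/(0.126×9.45) = 0.01176 K/W
R_total = 0.2757 K/W
Q = ΔT/R_total = 21/0.2757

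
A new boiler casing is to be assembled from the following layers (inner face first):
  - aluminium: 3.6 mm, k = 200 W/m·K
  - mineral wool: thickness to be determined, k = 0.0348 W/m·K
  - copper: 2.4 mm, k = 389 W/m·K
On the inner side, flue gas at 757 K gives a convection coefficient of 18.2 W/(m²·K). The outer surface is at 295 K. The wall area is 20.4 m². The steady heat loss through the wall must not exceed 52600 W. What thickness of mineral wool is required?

L ≈ 4.32 mm

Model the wall as resistances in series:
R_inner film = 1/(h_i·A) = 1/(18.2×20.4) = 0.002693 K/W
R_aluminium = L/(kA) = 0.0036/(200×20.4) = 8.824×10^-7 K/W
R_copper = L/(kA) = 0.0024/(389×20.4) = 3.024×10^-7 K/W
Sum of the known resistances R_other = 0.002695 K/W
Required total resistance R_tot = ΔT/Q_allow = 462/52600 = 0.008783 K/W
R_mineral wool = R_tot − R_other = 0.006089 K/W
L = R·k·A = 0.006089×0.0348×20.4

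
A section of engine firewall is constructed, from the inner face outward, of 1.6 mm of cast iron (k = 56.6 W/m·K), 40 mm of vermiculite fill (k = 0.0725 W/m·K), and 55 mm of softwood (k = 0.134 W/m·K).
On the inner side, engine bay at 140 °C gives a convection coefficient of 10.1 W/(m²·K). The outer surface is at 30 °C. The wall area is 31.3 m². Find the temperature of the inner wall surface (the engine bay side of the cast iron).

Model the wall as resistances in series:
R_inner film = 1/(h_i·A) = 1/(10.1×31.3) = 0.003163 K/W
R_cast iron = L/(kA) = 0.0016/(56.6×31.3) = 9.031×10^-7 K/W
R_vermiculite fill = L/(kA) = 0.04/(0.0725×31.3) = 0.01763 K/W
R_softwood = L/(kA) = 0.055/(0.134×31.3) = 0.01311 K/W
R_total = 0.0339 K/W;  Q = ΔT/R_total = 110/0.0339 = 3244 W
T_interface = T_inner − Q·ΣR(inner→interface) = 140 − 3240×0.003163

T ≈ 130 °C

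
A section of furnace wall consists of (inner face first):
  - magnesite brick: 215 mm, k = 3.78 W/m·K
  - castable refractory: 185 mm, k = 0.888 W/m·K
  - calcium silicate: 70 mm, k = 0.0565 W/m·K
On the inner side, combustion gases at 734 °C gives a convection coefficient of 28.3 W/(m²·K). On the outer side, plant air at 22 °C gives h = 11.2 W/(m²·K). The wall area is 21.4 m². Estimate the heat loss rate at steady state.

Q ≈ 9350 W

Model the wall as resistances in series:
R_inner film = 1/(h_i·A) = 1/(28.3×21.4) = 0.001651 K/W
R_magnesite brick = L/(kA) = 0.215/(3.78×21.4) = 0.002658 K/W
R_castable refractory = L/(kA) = 0.185/(0.888×21.4) = 0.009735 K/W
R_calcium silicate = L/(kA) = 0.07/(0.0565×21.4) = 0.05789 K/W
R_outer film = 1/(h_o·A) = 1/(11.2×21.4) = 0.004172 K/W
R_total = 0.07611 K/W
Q = ΔT / R_total = 712 / 0.07611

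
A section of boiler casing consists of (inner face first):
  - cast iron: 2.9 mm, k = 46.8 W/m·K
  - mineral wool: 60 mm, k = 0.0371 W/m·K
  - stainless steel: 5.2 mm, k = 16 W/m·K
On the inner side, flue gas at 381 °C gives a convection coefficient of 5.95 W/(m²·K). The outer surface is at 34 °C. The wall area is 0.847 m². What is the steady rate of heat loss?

Thermal resistances in series:
R_inner film = 1/(h_i·A) = 1/(5.95×0.847) = 0.1984 K/W
R_cast iron = L/(kA) = 0.0029/(46.8×0.847) = 7.316×10^-5 K/W
R_mineral wool = L/(kA) = 0.06/(0.0371×0.847) = 1.909 K/W
R_stainless steel = L/(kA) = 0.0052/(16×0.847) = 3.837×10^-4 K/W
R_total = 2.108 K/W
Q = ΔT / R_total = 347 / 2.108

Q ≈ 165 W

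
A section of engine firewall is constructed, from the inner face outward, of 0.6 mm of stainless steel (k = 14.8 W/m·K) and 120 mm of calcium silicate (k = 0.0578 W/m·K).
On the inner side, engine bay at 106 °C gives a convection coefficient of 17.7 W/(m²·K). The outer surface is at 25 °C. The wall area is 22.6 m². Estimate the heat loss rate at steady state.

Q ≈ 858 W

Using the resistance-network approach (series):
R_inner film = 1/(h_i·A) = 1/(17.7×22.6) = 0.0025 K/W
R_stainless steel = L/(kA) = 0.0006/(14.8×22.6) = 1.794×10^-6 K/W
R_calcium silicate = L/(kA) = 0.12/(0.0578×22.6) = 0.09186 K/W
R_total = 0.09437 K/W
Q = ΔT / R_total = 81 / 0.09437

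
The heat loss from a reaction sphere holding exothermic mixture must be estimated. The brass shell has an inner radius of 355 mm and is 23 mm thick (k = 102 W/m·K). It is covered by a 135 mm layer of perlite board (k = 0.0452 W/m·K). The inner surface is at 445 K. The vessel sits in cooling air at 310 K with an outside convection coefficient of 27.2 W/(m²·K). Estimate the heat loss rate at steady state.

Q ≈ 109 W

Each spherical layer contributes R = (1/r_i − 1/r_o)/(4πk):
R_brass shell = (1/0.355 − 1/0.378)/(4π×102) = 1.337×10^-4 K/W
R_perlite board = (1/0.378 − 1/0.513)/(4π×0.0452) = 1.226 K/W
R_outer film = 1/(h·4πr_o²) = 1/(27.2×4π×0.513²) = 0.01112 K/W
R_total = 1.237 K/W
Q = ΔT/R_total = 135/1.237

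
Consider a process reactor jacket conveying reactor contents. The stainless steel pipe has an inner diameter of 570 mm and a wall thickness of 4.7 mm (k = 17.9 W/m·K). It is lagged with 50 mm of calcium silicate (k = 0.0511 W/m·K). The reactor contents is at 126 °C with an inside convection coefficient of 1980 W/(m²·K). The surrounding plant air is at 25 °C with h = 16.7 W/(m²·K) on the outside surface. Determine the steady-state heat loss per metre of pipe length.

Radial resistances (cylindrical: R_cond = ln(r_o/r_i)/(2πkL), R_conv = 1/(h·2πrL)):
R_inner film = 1/(h_i·2πr₁L) = 1/(1980×2π×0.285×1) = 2.82×10^-4 K/W
R_stainless steel pipe wall = ln(289.7/285)/(2π×17.9×1) = 1.454×10^-4 K/W
R_calcium silicate = ln(339.7/289.7)/(2π×0.0511×1) = 0.4959 K/W
R_outer film = 1/(h_o·2πr_oL) = 1/(16.7×2π×0.3397×1) = 0.02805 K/W
R_total = 0.5244 K/W
Q = ΔT/R_total = 101/0.5244

q′ ≈ 193 W/m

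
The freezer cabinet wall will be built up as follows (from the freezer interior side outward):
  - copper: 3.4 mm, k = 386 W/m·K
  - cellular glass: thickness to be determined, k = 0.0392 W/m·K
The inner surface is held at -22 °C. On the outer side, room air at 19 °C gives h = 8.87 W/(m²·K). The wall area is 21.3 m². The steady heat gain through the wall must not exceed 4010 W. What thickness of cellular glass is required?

L ≈ 4.12 mm

Treating each layer as a thermal resistance in series:
R_copper = L/(kA) = 0.0034/(386×21.3) = 4.135×10^-7 K/W
R_outer film = 1/(h_o·A) = 1/(8.87×21.3) = 0.005293 K/W
Sum of the known resistances R_other = 0.005293 K/W
Required total resistance R_tot = ΔT/Q_allow = 41/4010 = 0.01022 K/W
R_cellular glass = R_tot − R_other = 0.004931 K/W
L = R·k·A = 0.004931×0.0392×21.3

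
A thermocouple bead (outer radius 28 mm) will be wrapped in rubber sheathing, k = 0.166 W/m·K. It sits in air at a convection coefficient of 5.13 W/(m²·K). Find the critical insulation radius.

For a sphere r_cr = 2k/h = 2×0.166/5.13
r_cr = 64.7 mm; since the bare radius (28 mm) is below r_cr, adding a thin layer of insulation will *increase* heat loss.

r_cr ≈ 64.7 mm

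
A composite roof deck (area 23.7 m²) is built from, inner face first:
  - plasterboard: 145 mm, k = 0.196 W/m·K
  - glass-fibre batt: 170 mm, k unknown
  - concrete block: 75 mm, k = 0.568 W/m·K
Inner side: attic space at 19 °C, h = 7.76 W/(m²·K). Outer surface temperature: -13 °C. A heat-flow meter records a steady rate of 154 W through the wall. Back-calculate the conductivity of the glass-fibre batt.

Using the resistance-network approach (series):
R_inner film = 1/(h_i·A) = 1/(7.76×23.7) = 0.005437 K/W
R_plasterboard = L/(kA) = 0.145/(0.196×23.7) = 0.03122 K/W
R_concrete block = L/(kA) = 0.075/(0.568×23.7) = 0.005571 K/W
Sum of known resistances R_other = 0.04222 K/W
Total R = ΔT/Q = 32/154 = 0.2078 K/W
R_glass-fibre batt = R_total − R_other = 0.1656 K/W
k = L/(R·A) = 0.17/(0.1656×23.7)

k ≈ 0.0433 W/(m·K)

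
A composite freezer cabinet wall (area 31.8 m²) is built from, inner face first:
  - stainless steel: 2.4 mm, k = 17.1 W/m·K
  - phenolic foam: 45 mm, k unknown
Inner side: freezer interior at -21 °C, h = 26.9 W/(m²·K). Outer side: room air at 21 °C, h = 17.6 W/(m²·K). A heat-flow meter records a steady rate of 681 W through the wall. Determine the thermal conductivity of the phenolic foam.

Model the wall as resistances in series:
R_inner film = 1/(h_i·A) = 1/(26.9×31.8) = 0.001169 K/W
R_stainless steel = L/(kA) = 0.0024/(17.1×31.8) = 4.414×10^-6 K/W
R_outer film = 1/(h_o·A) = 1/(17.6×31.8) = 0.001787 K/W
Sum of known resistances R_other = 0.00296 K/W
Total R = ΔT/Q = 42/681 = 0.06167 K/W
R_phenolic foam = R_total − R_other = 0.05871 K/W
k = L/(R·A) = 0.045/(0.05871×31.8)

k ≈ 0.0241 W/(m·K)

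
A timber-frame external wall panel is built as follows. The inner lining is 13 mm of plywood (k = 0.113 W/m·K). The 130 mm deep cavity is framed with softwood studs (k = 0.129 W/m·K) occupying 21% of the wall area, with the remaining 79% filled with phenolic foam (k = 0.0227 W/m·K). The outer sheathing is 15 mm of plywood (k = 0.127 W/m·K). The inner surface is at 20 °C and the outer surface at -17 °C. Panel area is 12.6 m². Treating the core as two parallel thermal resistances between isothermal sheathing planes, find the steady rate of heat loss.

Sheathing layers in series; stud and cavity paths in parallel between them.
R_inner = 0.013/(0.113×12.6) = 0.00913 K/W
R_stud  = 0.13/(0.129×0.21×12.6) = 0.3809 K/W
R_cav   = 0.13/(0.0227×0.79×12.6) = 0.5753 K/W
1/R_core = 1/R_stud + 1/R_cav → R_core = 0.2292 K/W
R_outer = 0.015/(0.127×12.6) = 0.009374 K/W
R_total = 0.2477 K/W
Q = ΔT/R_total = 37/0.2477

Q ≈ 149 W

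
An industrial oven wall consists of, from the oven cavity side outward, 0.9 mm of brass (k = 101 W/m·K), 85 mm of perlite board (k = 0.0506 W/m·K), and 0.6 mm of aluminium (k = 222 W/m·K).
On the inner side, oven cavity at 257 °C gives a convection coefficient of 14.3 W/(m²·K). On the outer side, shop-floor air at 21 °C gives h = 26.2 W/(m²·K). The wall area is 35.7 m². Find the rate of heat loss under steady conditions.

Q ≈ 4710 W

Treating each layer as a thermal resistance in series:
R_inner film = 1/(h_i·A) = 1/(14.3×35.7) = 0.001959 K/W
R_brass = L/(kA) = 0.0009/(101×35.7) = 2.496×10^-7 K/W
R_perlite board = L/(kA) = 0.085/(0.0506×35.7) = 0.04705 K/W
R_aluminium = L/(kA) = 0.0006/(222×35.7) = 7.571×10^-8 K/W
R_outer film = 1/(h_o·A) = 1/(26.2×35.7) = 0.001069 K/W
R_total = 0.05008 K/W
Q = ΔT / R_total = 236 / 0.05008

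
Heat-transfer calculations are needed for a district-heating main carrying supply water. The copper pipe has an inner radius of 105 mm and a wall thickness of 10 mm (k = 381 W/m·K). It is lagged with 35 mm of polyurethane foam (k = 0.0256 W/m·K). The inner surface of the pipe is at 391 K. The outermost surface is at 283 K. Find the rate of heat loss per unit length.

Radial resistances (cylindrical: R_cond = ln(r_o/r_i)/(2πkL), R_conv = 1/(h·2πrL)):
R_copper pipe wall = ln(115/105)/(2π×381×1) = 3.8×10^-5 K/W
R_polyurethane foam = ln(150/115)/(2π×0.0256×1) = 1.652 K/W
R_total = 1.652 K/W
Q = ΔT/R_total = 108/1.652

q′ ≈ 65.4 W/m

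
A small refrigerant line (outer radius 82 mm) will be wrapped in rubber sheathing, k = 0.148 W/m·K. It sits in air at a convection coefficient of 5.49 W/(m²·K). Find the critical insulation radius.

For a cylinder r_cr = k/h = 0.148/5.49
r_cr = 27 mm; since the bare radius (82 mm) is above r_cr, any added insulation will reduce heat loss.

r_cr ≈ 27 mm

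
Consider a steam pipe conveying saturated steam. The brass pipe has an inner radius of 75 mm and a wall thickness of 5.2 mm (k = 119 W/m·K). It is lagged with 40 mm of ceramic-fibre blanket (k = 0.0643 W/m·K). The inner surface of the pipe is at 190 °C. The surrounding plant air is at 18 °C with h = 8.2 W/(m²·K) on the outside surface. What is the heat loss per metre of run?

q′ ≈ 148 W/m

Per-layer cylindrical resistances, series-summed:
R_brass pipe wall = ln(80.2/75)/(2π×119×1) = 8.966×10^-5 K/W
R_ceramic-fibre blanket = ln(120.2/80.2)/(2π×0.0643×1) = 1.002 K/W
R_outer film = 1/(h_o·2πr_oL) = 1/(8.2×2π×0.1202×1) = 0.1615 K/W
R_total = 1.163 K/W
Q = ΔT/R_total = 172/1.163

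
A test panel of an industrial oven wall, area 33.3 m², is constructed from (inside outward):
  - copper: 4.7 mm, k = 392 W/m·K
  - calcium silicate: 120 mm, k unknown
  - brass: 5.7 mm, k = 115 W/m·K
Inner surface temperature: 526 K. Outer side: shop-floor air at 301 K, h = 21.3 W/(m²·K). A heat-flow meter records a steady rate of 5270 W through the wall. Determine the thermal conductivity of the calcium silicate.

Series thermal resistances:
R_copper = L/(kA) = 0.0047/(392×33.3) = 3.601×10^-7 K/W
R_brass = L/(kA) = 0.0057/(115×33.3) = 1.488×10^-6 K/W
R_outer film = 1/(h_o·A) = 1/(21.3×33.3) = 0.00141 K/W
Sum of known resistances R_other = 0.001412 K/W
Total R = ΔT/Q = 225/5270 = 0.04269 K/W
R_calcium silicate = R_total − R_other = 0.04128 K/W
k = L/(R·A) = 0.12/(0.04128×33.3)

k ≈ 0.0873 W/(m·K)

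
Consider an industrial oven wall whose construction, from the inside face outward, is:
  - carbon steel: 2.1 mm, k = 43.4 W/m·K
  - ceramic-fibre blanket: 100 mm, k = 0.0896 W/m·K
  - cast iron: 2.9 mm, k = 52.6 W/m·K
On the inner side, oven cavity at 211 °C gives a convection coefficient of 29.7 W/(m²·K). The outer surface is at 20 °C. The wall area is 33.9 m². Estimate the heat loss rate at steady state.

Q ≈ 5630 W

Treating each layer as a thermal resistance in series:
R_inner film = 1/(h_i·A) = 1/(29.7×33.9) = 9.932×10^-4 K/W
R_carbon steel = L/(kA) = 0.0021/(43.4×33.9) = 1.427×10^-6 K/W
R_ceramic-fibre blanket = L/(kA) = 0.1/(0.0896×33.9) = 0.03292 K/W
R_cast iron = L/(kA) = 0.0029/(52.6×33.9) = 1.626×10^-6 K/W
R_total = 0.03392 K/W
Q = ΔT / R_total = 191 / 0.03392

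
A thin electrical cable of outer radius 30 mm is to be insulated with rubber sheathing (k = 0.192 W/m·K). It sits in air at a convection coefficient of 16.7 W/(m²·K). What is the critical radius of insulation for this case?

For a cylinder r_cr = k/h = 0.192/16.7
r_cr = 11.5 mm; since the bare radius (30 mm) is above r_cr, any added insulation will reduce heat loss.

r_cr ≈ 11.5 mm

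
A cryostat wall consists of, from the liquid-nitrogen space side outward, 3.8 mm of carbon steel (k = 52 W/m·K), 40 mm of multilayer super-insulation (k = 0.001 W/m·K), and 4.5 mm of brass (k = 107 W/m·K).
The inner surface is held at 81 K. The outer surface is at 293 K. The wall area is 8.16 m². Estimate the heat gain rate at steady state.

Thermal resistances in series:
R_carbon steel = L/(kA) = 0.0038/(52×8.16) = 8.956×10^-6 K/W
R_multilayer super-insulation = L/(kA) = 0.04/(0.001×8.16) = 4.902 K/W
R_brass = L/(kA) = 0.0045/(107×8.16) = 5.154×10^-6 K/W
R_total = 4.902 K/W
Q = ΔT / R_total = 212 / 4.902

Q ≈ 43.2 W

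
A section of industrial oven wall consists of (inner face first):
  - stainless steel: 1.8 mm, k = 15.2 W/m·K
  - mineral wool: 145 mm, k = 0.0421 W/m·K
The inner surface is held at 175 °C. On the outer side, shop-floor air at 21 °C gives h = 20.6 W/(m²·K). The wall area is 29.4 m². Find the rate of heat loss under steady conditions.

Treating each layer as a thermal resistance in series:
R_stainless steel = L/(kA) = 0.0018/(15.2×29.4) = 4.028×10^-6 K/W
R_mineral wool = L/(kA) = 0.145/(0.0421×29.4) = 0.1171 K/W
R_outer film = 1/(h_o·A) = 1/(20.6×29.4) = 0.001651 K/W
R_total = 0.1188 K/W
Q = ΔT / R_total = 154 / 0.1188

Q ≈ 1300 W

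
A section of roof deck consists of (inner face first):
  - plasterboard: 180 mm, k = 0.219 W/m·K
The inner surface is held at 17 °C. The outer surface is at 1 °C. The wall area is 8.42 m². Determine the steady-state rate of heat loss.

Q ≈ 164 W

Model the wall as resistances in series:
R_plasterboard = L/(kA) = 0.18/(0.219×8.42) = 0.09761 K/W
R_total = 0.09761 K/W
Q = ΔT / R_total = 16 / 0.09761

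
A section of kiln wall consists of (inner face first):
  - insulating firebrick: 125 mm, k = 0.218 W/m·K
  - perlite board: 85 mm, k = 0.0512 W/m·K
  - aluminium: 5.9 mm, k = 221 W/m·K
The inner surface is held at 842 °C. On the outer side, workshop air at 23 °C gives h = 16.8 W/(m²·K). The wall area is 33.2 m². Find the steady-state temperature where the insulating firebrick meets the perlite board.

T ≈ 637 °C

Model the wall as resistances in series:
R_insulating firebrick = L/(kA) = 0.125/(0.218×33.2) = 0.01727 K/W
R_perlite board = L/(kA) = 0.085/(0.0512×33.2) = 0.05 K/W
R_aluminium = L/(kA) = 0.0059/(221×33.2) = 8.041×10^-7 K/W
R_outer film = 1/(h_o·A) = 1/(16.8×33.2) = 0.001793 K/W
R_total = 0.06907 K/W;  Q = ΔT/R_total = 819/0.06907 = 11860 W
T_interface = T_inner − Q·ΣR(inner→interface) = 842 − 11900×0.01727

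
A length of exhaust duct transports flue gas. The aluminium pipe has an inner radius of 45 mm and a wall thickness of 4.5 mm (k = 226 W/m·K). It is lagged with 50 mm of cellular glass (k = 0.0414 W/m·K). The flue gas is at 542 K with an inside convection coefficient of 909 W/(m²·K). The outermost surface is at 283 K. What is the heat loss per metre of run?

q′ ≈ 96.4 W/m

Treating each annulus and film as a series resistance:
R_inner film = 1/(h_i·2πr₁L) = 1/(909×2π×0.045×1) = 0.003891 K/W
R_aluminium pipe wall = ln(49.5/45)/(2π×226×1) = 6.712×10^-5 K/W
R_cellular glass = ln(99.5/49.5)/(2π×0.0414×1) = 2.684 K/W
R_total = 2.688 K/W
Q = ΔT/R_total = 259/2.688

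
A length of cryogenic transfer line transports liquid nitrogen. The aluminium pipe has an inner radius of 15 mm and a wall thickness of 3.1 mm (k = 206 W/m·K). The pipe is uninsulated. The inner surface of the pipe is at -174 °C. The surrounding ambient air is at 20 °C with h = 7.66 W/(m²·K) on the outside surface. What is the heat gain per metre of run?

Treating each annulus and film as a series resistance:
R_aluminium pipe wall = ln(18.1/15)/(2π×206×1) = 1.451×10^-4 K/W
R_outer film = 1/(h_o·2πr_oL) = 1/(7.66×2π×0.0181×1) = 1.148 K/W
R_total = 1.148 K/W
Q = ΔT/R_total = 194/1.148

q′ ≈ 169 W/m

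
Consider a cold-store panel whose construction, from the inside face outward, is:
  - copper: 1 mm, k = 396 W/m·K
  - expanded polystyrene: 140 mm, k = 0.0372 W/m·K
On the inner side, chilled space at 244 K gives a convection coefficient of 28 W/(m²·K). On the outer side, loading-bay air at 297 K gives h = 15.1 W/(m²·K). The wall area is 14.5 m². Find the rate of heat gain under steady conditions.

Q ≈ 199 W

Treating each layer as a thermal resistance in series:
R_inner film = 1/(h_i·A) = 1/(28×14.5) = 0.002463 K/W
R_copper = L/(kA) = 0.001/(396×14.5) = 1.742×10^-7 K/W
R_expanded polystyrene = L/(kA) = 0.14/(0.0372×14.5) = 0.2595 K/W
R_outer film = 1/(h_o·A) = 1/(15.1×14.5) = 0.004567 K/W
R_total = 0.2666 K/W
Q = ΔT / R_total = 53 / 0.2666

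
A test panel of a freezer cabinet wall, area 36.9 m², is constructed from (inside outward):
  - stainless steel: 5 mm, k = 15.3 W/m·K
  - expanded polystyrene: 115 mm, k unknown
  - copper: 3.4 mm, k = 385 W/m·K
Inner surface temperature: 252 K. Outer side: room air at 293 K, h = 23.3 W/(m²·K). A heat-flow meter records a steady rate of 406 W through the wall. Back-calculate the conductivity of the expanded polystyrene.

Thermal resistances in series:
R_stainless steel = L/(kA) = 0.005/(15.3×36.9) = 8.856×10^-6 K/W
R_copper = L/(kA) = 0.0034/(385×36.9) = 2.393×10^-7 K/W
R_outer film = 1/(h_o·A) = 1/(23.3×36.9) = 0.001163 K/W
Sum of known resistances R_other = 0.001172 K/W
Total R = ΔT/Q = 41/406 = 0.101 K/W
R_expanded polystyrene = R_total − R_other = 0.09981 K/W
k = L/(R·A) = 0.115/(0.09981×36.9)

k ≈ 0.0312 W/(m·K)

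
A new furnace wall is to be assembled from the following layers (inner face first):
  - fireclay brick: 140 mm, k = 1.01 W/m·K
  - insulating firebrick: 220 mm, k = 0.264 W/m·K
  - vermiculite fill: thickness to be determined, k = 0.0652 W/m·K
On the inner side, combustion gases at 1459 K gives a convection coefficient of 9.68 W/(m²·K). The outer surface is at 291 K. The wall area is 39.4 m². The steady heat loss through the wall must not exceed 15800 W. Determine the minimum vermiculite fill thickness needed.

Model the wall as resistances in series:
R_inner film = 1/(h_i·A) = 1/(9.68×39.4) = 0.002622 K/W
R_fireclay brick = L/(kA) = 0.14/(1.01×39.4) = 0.003518 K/W
R_insulating firebrick = L/(kA) = 0.22/(0.264×39.4) = 0.02115 K/W
Sum of the known resistances R_other = 0.02729 K/W
Required total resistance R_tot = ΔT/Q_allow = 1168/15800 = 0.07392 K/W
R_vermiculite fill = R_tot − R_other = 0.04663 K/W
L = R·k·A = 0.04663×0.0652×39.4

L ≈ 120 mm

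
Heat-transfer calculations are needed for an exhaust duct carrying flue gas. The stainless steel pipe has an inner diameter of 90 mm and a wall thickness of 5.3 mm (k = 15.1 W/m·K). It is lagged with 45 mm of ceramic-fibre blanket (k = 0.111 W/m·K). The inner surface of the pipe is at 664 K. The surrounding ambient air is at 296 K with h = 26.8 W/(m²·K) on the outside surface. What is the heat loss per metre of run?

For a radial system each layer contributes R = ln(r_out/r_in)/(2πkL); films add R = 1/(hA).
R_stainless steel pipe wall = ln(50.3/45)/(2π×15.1×1) = 0.001174 K/W
R_ceramic-fibre blanket = ln(95.3/50.3)/(2π×0.111×1) = 0.9163 K/W
R_outer film = 1/(h_o·2πr_oL) = 1/(26.8×2π×0.0953×1) = 0.06231 K/W
R_total = 0.9797 K/W
Q = ΔT/R_total = 368/0.9797

q′ ≈ 376 W/m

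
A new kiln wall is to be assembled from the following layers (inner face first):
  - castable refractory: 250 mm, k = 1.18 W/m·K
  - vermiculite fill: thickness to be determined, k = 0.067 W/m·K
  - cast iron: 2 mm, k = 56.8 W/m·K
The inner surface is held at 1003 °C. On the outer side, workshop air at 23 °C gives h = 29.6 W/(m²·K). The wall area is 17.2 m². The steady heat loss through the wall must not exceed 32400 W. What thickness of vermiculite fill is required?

L ≈ 18.4 mm

Thermal resistances in series:
R_castable refractory = L/(kA) = 0.25/(1.18×17.2) = 0.01232 K/W
R_cast iron = L/(kA) = 0.002/(56.8×17.2) = 2.047×10^-6 K/W
R_outer film = 1/(h_o·A) = 1/(29.6×17.2) = 0.001964 K/W
Sum of the known resistances R_other = 0.01428 K/W
Required total resistance R_tot = ΔT/Q_allow = 980/32400 = 0.03025 K/W
R_vermiculite fill = R_tot − R_other = 0.01596 K/W
L = R·k·A = 0.01596×0.067×17.2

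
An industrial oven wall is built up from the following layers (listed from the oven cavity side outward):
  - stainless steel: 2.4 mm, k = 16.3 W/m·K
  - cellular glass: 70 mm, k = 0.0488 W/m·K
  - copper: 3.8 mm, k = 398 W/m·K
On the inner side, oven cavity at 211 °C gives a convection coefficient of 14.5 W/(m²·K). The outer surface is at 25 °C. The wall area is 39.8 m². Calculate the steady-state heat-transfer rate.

Thermal resistances in series:
R_inner film = 1/(h_i·A) = 1/(14.5×39.8) = 0.001733 K/W
R_stainless steel = L/(kA) = 0.0024/(16.3×39.8) = 3.699×10^-6 K/W
R_cellular glass = L/(kA) = 0.07/(0.0488×39.8) = 0.03604 K/W
R_copper = L/(kA) = 0.0038/(398×39.8) = 2.399×10^-7 K/W
R_total = 0.03778 K/W
Q = ΔT / R_total = 186 / 0.03778

Q ≈ 4920 W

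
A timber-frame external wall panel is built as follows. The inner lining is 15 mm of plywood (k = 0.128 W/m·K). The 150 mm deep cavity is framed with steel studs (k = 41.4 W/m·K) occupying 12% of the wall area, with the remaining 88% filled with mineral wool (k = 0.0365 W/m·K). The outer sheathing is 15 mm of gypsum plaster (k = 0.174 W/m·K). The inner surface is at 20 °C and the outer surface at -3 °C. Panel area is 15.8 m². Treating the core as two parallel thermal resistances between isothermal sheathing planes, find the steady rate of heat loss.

Q ≈ 1560 W

Sheathing layers in series; stud and cavity paths in parallel between them.
R_inner = 0.015/(0.128×15.8) = 0.007417 K/W
R_stud  = 0.15/(41.4×0.12×15.8) = 0.001911 K/W
R_cav   = 0.15/(0.0365×0.88×15.8) = 0.2956 K/W
1/R_core = 1/R_stud + 1/R_cav → R_core = 0.001899 K/W
R_outer = 0.015/(0.174×15.8) = 0.005456 K/W
R_total = 0.01477 K/W
Q = ΔT/R_total = 23/0.01477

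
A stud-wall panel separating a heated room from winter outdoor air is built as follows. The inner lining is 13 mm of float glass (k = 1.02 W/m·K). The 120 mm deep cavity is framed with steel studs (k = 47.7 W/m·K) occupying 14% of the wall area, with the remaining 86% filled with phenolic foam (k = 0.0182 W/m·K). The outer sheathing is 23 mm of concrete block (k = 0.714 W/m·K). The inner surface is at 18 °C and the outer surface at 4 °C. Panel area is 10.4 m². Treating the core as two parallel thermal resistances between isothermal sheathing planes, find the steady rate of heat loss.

Q ≈ 2320 W

Sheathing layers in series; stud and cavity paths in parallel between them.
R_inner = 0.013/(1.02×10.4) = 0.001225 K/W
R_stud  = 0.12/(47.7×0.14×10.4) = 0.001728 K/W
R_cav   = 0.12/(0.0182×0.86×10.4) = 0.7372 K/W
1/R_core = 1/R_stud + 1/R_cav → R_core = 0.001724 K/W
R_outer = 0.023/(0.714×10.4) = 0.003097 K/W
R_total = 0.006047 K/W
Q = ΔT/R_total = 14/0.006047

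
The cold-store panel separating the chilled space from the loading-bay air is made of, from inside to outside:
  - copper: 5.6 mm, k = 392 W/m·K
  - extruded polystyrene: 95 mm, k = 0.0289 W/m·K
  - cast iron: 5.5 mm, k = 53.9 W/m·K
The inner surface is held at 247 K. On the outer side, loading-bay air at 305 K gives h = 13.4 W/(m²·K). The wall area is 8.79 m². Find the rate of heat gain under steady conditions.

Model the wall as resistances in series:
R_copper = L/(kA) = 0.0056/(392×8.79) = 1.625×10^-6 K/W
R_extruded polystyrene = L/(kA) = 0.095/(0.0289×8.79) = 0.374 K/W
R_cast iron = L/(kA) = 0.0055/(53.9×8.79) = 1.161×10^-5 K/W
R_outer film = 1/(h_o·A) = 1/(13.4×8.79) = 0.00849 K/W
R_total = 0.3825 K/W
Q = ΔT / R_total = 58 / 0.3825

Q ≈ 152 W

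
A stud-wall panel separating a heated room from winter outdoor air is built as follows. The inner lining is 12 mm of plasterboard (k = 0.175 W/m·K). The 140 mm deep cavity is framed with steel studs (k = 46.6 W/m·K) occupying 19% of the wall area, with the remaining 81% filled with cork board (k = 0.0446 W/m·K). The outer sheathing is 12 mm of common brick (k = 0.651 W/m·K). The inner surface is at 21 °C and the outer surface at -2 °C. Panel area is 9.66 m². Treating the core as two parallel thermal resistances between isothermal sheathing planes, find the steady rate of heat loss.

Sheathing layers in series; stud and cavity paths in parallel between them.
R_inner = 0.012/(0.175×9.66) = 0.007098 K/W
R_stud  = 0.14/(46.6×0.19×9.66) = 0.001637 K/W
R_cav   = 0.14/(0.0446×0.81×9.66) = 0.4012 K/W
1/R_core = 1/R_stud + 1/R_cav → R_core = 0.00163 K/W
R_outer = 0.012/(0.651×9.66) = 0.001908 K/W
R_total = 0.01064 K/W
Q = ΔT/R_total = 23/0.01064

Q ≈ 2160 W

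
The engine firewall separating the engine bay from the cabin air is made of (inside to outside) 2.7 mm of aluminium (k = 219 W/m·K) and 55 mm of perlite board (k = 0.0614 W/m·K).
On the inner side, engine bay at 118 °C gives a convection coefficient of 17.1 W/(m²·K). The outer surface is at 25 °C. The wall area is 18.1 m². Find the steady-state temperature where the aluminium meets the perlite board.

Treating each layer as a thermal resistance in series:
R_inner film = 1/(h_i·A) = 1/(17.1×18.1) = 0.003231 K/W
R_aluminium = L/(kA) = 0.0027/(219×18.1) = 6.811×10^-7 K/W
R_perlite board = L/(kA) = 0.055/(0.0614×18.1) = 0.04949 K/W
R_total = 0.05272 K/W;  Q = ΔT/R_total = 93/0.05272 = 1764 W
T_interface = T_inner − Q·ΣR(inner→interface) = 118 − 1760×0.003232

T ≈ 112 °C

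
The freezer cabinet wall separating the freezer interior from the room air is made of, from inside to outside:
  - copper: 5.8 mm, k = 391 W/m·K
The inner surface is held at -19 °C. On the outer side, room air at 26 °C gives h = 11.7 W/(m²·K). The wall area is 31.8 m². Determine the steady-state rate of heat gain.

Q ≈ 16700 W

Using the resistance-network approach (series):
R_copper = L/(kA) = 0.0058/(391×31.8) = 4.665×10^-7 K/W
R_outer film = 1/(h_o·A) = 1/(11.7×31.8) = 0.002688 K/W
R_total = 0.002688 K/W
Q = ΔT / R_total = 45 / 0.002688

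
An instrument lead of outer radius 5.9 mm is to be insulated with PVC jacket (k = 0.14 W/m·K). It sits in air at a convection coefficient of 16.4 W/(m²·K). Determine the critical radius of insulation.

r_cr ≈ 8.54 mm

For a cylinder r_cr = k/h = 0.14/16.4
r_cr = 8.54 mm; since the bare radius (5.9 mm) is below r_cr, adding a thin layer of insulation will *increase* heat loss.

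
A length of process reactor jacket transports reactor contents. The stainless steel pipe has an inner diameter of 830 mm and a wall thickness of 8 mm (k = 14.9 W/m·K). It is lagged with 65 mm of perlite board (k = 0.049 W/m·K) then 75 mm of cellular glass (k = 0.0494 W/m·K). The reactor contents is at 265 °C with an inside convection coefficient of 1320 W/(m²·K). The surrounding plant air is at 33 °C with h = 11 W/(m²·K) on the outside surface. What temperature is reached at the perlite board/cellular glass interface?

T ≈ 152 °C

Per-layer cylindrical resistances, series-summed:
R_inner film = 1/(h_i·2πr₁L) = 1/(1320×2π×0.415×1) = 2.905×10^-4 K/W
R_stainless steel pipe wall = ln(423/415)/(2π×14.9×1) = 2.039×10^-4 K/W
R_perlite board = ln(488/423)/(2π×0.049×1) = 0.4643 K/W
R_cellular glass = ln(563/488)/(2π×0.0494×1) = 0.4606 K/W
R_outer film = 1/(h_o·2πr_oL) = 1/(11×2π×0.563×1) = 0.0257 K/W
R_total = 0.9511 K/W
Q = ΔT/R_total = 232/0.9511
Q = 244 W/m
T_interface = T_inner − Q·ΣR(inner→interface) = 265 − 244×0.4648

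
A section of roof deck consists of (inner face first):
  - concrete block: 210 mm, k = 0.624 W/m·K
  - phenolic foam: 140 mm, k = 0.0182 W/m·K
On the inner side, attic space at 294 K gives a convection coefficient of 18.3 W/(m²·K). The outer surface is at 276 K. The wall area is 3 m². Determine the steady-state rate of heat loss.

Using the resistance-network approach (series):
R_inner film = 1/(h_i·A) = 1/(18.3×3) = 0.01821 K/W
R_concrete block = L/(kA) = 0.21/(0.624×3) = 0.1122 K/W
R_phenolic foam = L/(kA) = 0.14/(0.0182×3) = 2.564 K/W
R_total = 2.694 K/W
Q = ΔT / R_total = 18 / 2.694

Q ≈ 6.68 W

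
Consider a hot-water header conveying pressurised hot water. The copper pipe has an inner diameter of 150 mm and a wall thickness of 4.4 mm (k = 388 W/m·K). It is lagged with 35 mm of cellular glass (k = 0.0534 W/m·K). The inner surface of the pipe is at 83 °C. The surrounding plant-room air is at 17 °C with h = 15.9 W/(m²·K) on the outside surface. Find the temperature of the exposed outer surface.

Per-layer cylindrical resistances, series-summed:
R_copper pipe wall = ln(79.4/75)/(2π×388×1) = 2.339×10^-5 K/W
R_cellular glass = ln(114.4/79.4)/(2π×0.0534×1) = 1.088 K/W
R_outer film = 1/(h_o·2πr_oL) = 1/(15.9×2π×0.1144×1) = 0.0875 K/W
R_total = 1.176 K/W
Q = ΔT/R_total = 66/1.176
Q = 56.1 W/m
T_interface = T_inner − Q·ΣR(inner→interface) = 83 − 56.1×1.088

T ≈ 21.9 °C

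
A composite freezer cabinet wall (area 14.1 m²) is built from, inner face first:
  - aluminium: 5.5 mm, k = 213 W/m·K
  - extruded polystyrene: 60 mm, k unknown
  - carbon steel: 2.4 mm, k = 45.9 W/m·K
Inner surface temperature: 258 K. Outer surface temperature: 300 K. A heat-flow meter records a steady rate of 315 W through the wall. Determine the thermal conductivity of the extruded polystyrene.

Series thermal resistances:
R_aluminium = L/(kA) = 0.0055/(213×14.1) = 1.831×10^-6 K/W
R_carbon steel = L/(kA) = 0.0024/(45.9×14.1) = 3.708×10^-6 K/W
Sum of known resistances R_other = 5.54×10^-6 K/W
Total R = ΔT/Q = 42/315 = 0.1333 K/W
R_extruded polystyrene = R_total − R_other = 0.1333 K/W
k = L/(R·A) = 0.06/(0.1333×14.1)

k ≈ 0.0319 W/(m·K)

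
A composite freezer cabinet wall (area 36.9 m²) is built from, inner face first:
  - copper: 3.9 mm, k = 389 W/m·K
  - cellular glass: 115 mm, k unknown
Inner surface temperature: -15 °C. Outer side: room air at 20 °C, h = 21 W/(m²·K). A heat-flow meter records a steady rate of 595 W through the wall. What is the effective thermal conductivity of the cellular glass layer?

Series thermal resistances:
R_copper = L/(kA) = 0.0039/(389×36.9) = 2.717×10^-7 K/W
R_outer film = 1/(h_o·A) = 1/(21×36.9) = 0.00129 K/W
Sum of known resistances R_other = 0.001291 K/W
Total R = ΔT/Q = 35/595 = 0.05882 K/W
R_cellular glass = R_total − R_other = 0.05753 K/W
k = L/(R·A) = 0.115/(0.05753×36.9)

k ≈ 0.0542 W/(m·K)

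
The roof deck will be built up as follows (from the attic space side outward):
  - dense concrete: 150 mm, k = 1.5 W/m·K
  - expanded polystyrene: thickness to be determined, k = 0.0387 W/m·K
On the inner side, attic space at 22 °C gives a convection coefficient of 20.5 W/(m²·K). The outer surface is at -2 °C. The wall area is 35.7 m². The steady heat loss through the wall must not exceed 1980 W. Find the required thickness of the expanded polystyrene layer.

Using the resistance-network approach (series):
R_inner film = 1/(h_i·A) = 1/(20.5×35.7) = 0.001366 K/W
R_dense concrete = L/(kA) = 0.15/(1.5×35.7) = 0.002801 K/W
Sum of the known resistances R_other = 0.004168 K/W
Required total resistance R_tot = ΔT/Q_allow = 24/1980 = 0.01212 K/W
R_expanded polystyrene = R_tot − R_other = 0.007954 K/W
L = R·k·A = 0.007954×0.0387×35.7

L ≈ 11 mm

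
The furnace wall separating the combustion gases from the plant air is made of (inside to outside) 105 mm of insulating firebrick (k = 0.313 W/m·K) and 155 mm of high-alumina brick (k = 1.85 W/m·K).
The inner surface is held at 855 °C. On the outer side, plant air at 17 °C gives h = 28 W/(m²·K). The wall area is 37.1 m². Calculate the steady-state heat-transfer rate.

Thermal resistances in series:
R_insulating firebrick = L/(kA) = 0.105/(0.313×37.1) = 0.009042 K/W
R_high-alumina brick = L/(kA) = 0.155/(1.85×37.1) = 0.002258 K/W
R_outer film = 1/(h_o·A) = 1/(28×37.1) = 9.626×10^-4 K/W
R_total = 0.01226 K/W
Q = ΔT / R_total = 838 / 0.01226

Q ≈ 68300 W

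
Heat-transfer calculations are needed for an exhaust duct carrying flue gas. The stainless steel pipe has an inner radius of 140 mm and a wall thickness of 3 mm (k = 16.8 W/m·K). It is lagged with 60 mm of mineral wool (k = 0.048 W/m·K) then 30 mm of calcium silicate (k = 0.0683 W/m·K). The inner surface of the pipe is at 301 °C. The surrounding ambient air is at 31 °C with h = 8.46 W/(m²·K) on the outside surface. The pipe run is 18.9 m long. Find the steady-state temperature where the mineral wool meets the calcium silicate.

Radial resistances (cylindrical: R_cond = ln(r_o/r_i)/(2πkL), R_conv = 1/(h·2πrL)):
R_stainless steel pipe wall = ln(143/140)/(2π×16.8×18.9) = 1.063×10^-5 K/W
R_mineral wool = ln(203/143)/(2π×0.048×18.9) = 0.06147 K/W
R_calcium silicate = ln(233/203)/(2π×0.0683×18.9) = 0.01699 K/W
R_outer film = 1/(h_o·2πr_oL) = 1/(8.46×2π×0.233×18.9) = 0.004272 K/W
R_total = 0.08274 K/W
Q = ΔT/R_total = 270/0.08274
Q = 3260 W
T_interface = T_inner − Q·ΣR(inner→interface) = 301 − 3260×0.06148

T ≈ 100 °C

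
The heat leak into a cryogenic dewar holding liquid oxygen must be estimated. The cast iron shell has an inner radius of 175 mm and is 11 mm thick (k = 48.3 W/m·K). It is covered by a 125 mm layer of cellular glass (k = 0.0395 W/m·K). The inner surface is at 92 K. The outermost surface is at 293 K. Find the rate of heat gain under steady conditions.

Q ≈ 46.2 W

Each spherical layer contributes R = (1/r_i − 1/r_o)/(4πk):
R_cast iron shell = (1/0.175 − 1/0.186)/(4π×48.3) = 5.568×10^-4 K/W
R_cellular glass = (1/0.186 − 1/0.311)/(4π×0.0395) = 4.353 K/W
R_total = 4.354 K/W
Q = ΔT/R_total = 201/4.354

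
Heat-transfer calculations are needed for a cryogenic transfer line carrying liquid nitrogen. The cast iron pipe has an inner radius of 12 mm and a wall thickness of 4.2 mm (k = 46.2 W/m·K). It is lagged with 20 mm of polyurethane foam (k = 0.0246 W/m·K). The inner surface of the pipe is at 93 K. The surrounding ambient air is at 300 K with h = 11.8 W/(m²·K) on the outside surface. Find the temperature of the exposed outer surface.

Radial resistances (cylindrical: R_cond = ln(r_o/r_i)/(2πkL), R_conv = 1/(h·2πrL)):
R_cast iron pipe wall = ln(16.2/12)/(2π×46.2×1) = 0.001034 K/W
R_polyurethane foam = ln(36.2/16.2)/(2π×0.0246×1) = 5.202 K/W
R_outer film = 1/(h_o·2πr_oL) = 1/(11.8×2π×0.0362×1) = 0.3726 K/W
R_total = 5.576 K/W
Q = ΔT/R_total = 207/5.576
Q = 37.1 W/m
T_interface = T_inner + Q·ΣR(inner→interface) = 93 + 37.1×5.203

T ≈ 286 K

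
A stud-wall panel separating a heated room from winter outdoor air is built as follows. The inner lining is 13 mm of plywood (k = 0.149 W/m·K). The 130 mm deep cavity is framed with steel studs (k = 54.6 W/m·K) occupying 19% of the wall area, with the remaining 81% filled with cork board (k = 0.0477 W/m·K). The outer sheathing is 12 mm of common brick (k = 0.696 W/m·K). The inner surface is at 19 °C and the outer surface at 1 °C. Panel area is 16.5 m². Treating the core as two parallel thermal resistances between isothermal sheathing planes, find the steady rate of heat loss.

Q ≈ 2540 W

Sheathing layers in series; stud and cavity paths in parallel between them.
R_inner = 0.013/(0.149×16.5) = 0.005288 K/W
R_stud  = 0.13/(54.6×0.19×16.5) = 7.595×10^-4 K/W
R_cav   = 0.13/(0.0477×0.81×16.5) = 0.2039 K/W
1/R_core = 1/R_stud + 1/R_cav → R_core = 7.567×10^-4 K/W
R_outer = 0.012/(0.696×16.5) = 0.001045 K/W
R_total = 0.007089 K/W
Q = ΔT/R_total = 18/0.007089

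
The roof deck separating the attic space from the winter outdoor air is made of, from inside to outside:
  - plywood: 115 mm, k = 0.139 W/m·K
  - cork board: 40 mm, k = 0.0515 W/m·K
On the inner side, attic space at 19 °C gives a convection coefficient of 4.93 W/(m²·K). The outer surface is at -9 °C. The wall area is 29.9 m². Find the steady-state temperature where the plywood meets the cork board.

Series thermal resistances:
R_inner film = 1/(h_i·A) = 1/(4.93×29.9) = 0.006784 K/W
R_plywood = L/(kA) = 0.115/(0.139×29.9) = 0.02767 K/W
R_cork board = L/(kA) = 0.04/(0.0515×29.9) = 0.02598 K/W
R_total = 0.06043 K/W;  Q = ΔT/R_total = 28/0.06043 = 463.3 W
T_interface = T_inner − Q·ΣR(inner→interface) = 19 − 463×0.03445

T ≈ 3.04 °C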